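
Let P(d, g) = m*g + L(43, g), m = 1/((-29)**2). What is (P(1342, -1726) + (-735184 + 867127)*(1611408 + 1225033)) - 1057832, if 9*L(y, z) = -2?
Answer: 2832679153630423/7569 ≈ 3.7425e+11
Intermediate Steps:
L(y, z) = -2/9 (L(y, z) = (1/9)*(-2) = -2/9)
m = 1/841 ≈ 0.0011891
P(d, g) = -2/9 + g/841 (P(d, g) = g/841 - 2/9 = -2/9 + g/841)
(P(1342, -1726) + (-735184 + 867127)*(1611408 + 1225033)) - 1057832 = ((-2/9 + (1/841)*(-1726)) + (-735184 + 867127)*(1611408 + 1225033)) - 1057832 = ((-2/9 - 1726/841) + 131943*2836441) - 1057832 = (-17216/7569 + 374248534863) - 1057832 = 2832687160360831/7569 - 1057832 = 2832679153630423/7569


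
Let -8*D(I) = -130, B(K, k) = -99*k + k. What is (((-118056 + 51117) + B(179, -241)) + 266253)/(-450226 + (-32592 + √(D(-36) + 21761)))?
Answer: -430542329504/932452797387 - 445864*√87109/932452797387 ≈ -0.46187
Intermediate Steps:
B(K, k) = -98*k
D(I) = 65/4 (D(I) = -⅛*(-130) = 65/4)
(((-118056 + 51117) + B(179, -241)) + 266253)/(-450226 + (-32592 + √(D(-36) + 21761))) = (((-118056 + 51117) - 98*(-241)) + 266253)/(-450226 + (-32592 + √(65/4 + 21761))) = ((-66939 + 23618) + 266253)/(-450226 + (-32592 + √(87109/4))) = (-43321 + 266253)/(-450226 + (-32592 + √87109/2)) = 222932/(-482818 + √87109/2)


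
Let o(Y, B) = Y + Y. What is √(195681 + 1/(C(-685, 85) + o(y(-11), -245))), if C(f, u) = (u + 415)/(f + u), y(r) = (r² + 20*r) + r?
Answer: 3*√1526855323/265 ≈ 442.36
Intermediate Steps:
y(r) = r² + 21*r
o(Y, B) = 2*Y
C(f, u) = (415 + u)/(f + u)
√(195681 + 1/(C(-685, 85) + o(y(-11), -245))) = √(195681 + 1/((415 + 85)/(-685 + 85) + 2*(-11*(21 - 11)))) = √(195681 + 1/(500/(-600) + 2*(-11*10))) = √(195681 + 1/(-1/600*500 + 2*(-110))) = √(195681 + 1/(-⅚ - 220)) = √(195681 + 1/(-1325/6)) = √(195681 - 6/1325) = √(259277319/1325) = 3*√1526855323/265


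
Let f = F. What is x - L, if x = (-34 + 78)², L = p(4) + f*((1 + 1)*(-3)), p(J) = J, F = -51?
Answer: 1626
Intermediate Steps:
f = -51
L = 310 (L = 4 - 51*(1 + 1)*(-3) = 4 - 102*(-3) = 4 - 51*(-6) = 4 + 306 = 310)
x = 1936 (x = 44² = 1936)
x - L = 1936 - 1*310 = 1936 - 310 = 1626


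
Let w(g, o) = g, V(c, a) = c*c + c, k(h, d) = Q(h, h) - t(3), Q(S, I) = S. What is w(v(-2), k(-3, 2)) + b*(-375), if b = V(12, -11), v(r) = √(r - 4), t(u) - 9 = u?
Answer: -58500 + I*√6 ≈ -58500.0 + 2.4495*I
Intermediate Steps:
t(u) = 9 + u
k(h, d) = -12 + h (k(h, d) = h - (9 + 3) = h - 1*12 = h - 12 = -12 + h)
V(c, a) = c + c² (V(c, a) = c² + c = c + c²)
v(r) = √(-4 + r)
b = 156 (b = 12*(1 + 12) = 12*13 = 156)
w(v(-2), k(-3, 2)) + b*(-375) = √(-4 - 2) + 156*(-375) = √(-6) - 58500 = I*√6 - 58500 = -58500 + I*√6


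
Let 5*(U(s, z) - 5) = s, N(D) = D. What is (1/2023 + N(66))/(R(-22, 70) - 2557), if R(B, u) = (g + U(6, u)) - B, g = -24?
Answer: -667595/25821572 ≈ -0.025854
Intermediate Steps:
U(s, z) = 5 + s/5
R(B, u) = -89/5 - B (R(B, u) = (-24 + (5 + (1/5)*6)) - B = (-24 + (5 + 6/5)) - B = (-24 + 31/5) - B = -89/5 - B)
(1/2023 + N(66))/(R(-22, 70) - 2557) = (1/2023 + 66)/((-89/5 - 1*(-22)) - 2557) = (1/2023 + 66)/((-89/5 + 22) - 2557) = 133519/(2023*(21/5 - 2557)) = 133519/(2023*(-12764/5)) = (133519/2023)*(-5/12764) = -667595/25821572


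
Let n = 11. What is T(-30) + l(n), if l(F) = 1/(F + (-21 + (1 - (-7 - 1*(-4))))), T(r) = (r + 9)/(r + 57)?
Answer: -17/18 ≈ -0.94444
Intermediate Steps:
T(r) = (9 + r)/(57 + r)
l(F) = 1/(-17 + F) (l(F) = 1/(F + (-21 + (1 - (-7 + 4)))) = 1/(F + (-21 + (1 - 1*(-3)))) = 1/(F + (-21 + (1 + 3))) = 1/(F + (-21 + 4)) = 1/(F - 17) = 1/(-17 + F))
T(-30) + l(n) = (9 - 30)/(57 - 30) + 1/(-17 + 11) = -21/27 + 1/(-6) = (1/27)*(-21) - 1/6 = -7/9 - 1/6 = -17/18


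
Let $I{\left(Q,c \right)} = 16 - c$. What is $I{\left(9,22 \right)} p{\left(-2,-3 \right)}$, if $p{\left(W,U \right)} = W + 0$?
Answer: $12$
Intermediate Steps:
$p{\left(W,U \right)} = W$
$I{\left(9,22 \right)} p{\left(-2,-3 \right)} = \left(16 - 22\right) \left(-2\right) = \left(-6\right) \left(-2\right) = 12$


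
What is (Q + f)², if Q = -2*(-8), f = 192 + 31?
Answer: 57121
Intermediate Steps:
f = 223
Q = 16
(Q + f)² = (16 + 223)² = 239² = 57121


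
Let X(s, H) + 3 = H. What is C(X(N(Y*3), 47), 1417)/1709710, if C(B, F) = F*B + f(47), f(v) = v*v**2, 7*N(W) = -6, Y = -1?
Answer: 166171/1709710 ≈ 0.097193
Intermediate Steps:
N(W) = -6/7 (N(W) = (1/7)*(-6) = -6/7)
X(s, H) = -3 + H
f(v) = v**3
C(B, F) = 103823 + B*F (C(B, F) = F*B + 47**3 = B*F + 103823 = 103823 + B*F)
C(X(N(Y*3), 47), 1417)/1709710 = (103823 + (-3 + 47)*1417)/1709710 = (103823 + 44*1417)*(1/1709710) = (103823 + 62348)*(1/1709710) = 166171*(1/1709710) = 166171/1709710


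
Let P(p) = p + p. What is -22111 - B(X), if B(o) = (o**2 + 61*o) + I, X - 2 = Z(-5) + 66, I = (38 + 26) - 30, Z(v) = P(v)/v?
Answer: -31315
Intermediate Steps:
P(p) = 2*p
Z(v) = 2 (Z(v) = (2*v)/v = 2)
I = 34 (I = 64 - 30 = 34)
X = 70 (X = 2 + (2 + 66) = 2 + 68 = 70)
B(o) = 34 + o**2 + 61*o (B(o) = (o**2 + 61*o) + 34 = 34 + o**2 + 61*o)
-22111 - B(X) = -22111 - (34 + 70**2 + 61*70) = -22111 - (34 + 4900 + 4270) = -22111 - 1*9204 = -22111 - 9204 = -31315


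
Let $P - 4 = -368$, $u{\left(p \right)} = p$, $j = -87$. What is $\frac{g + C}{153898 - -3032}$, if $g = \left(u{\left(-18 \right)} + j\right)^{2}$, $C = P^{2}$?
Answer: $\frac{143521}{156930} \approx 0.91455$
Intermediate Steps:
$P = -364$ ($P = 4 - 368 = -364$)
$C = 132496$ ($C = \left(-364\right)^{2} = 132496$)
$g = 11025$ ($g = \left(-18 - 87\right)^{2} = \left(-105\right)^{2} = 11025$)
$\frac{g + C}{153898 - -3032} = \frac{11025 + 132496}{153898 - -3032} = \frac{143521}{153898 + \left(3133 - 101\right)} = \frac{143521}{153898 + 3032} = \frac{143521}{156930}$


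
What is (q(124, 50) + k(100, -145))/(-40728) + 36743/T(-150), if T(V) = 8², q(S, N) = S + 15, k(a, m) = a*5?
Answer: 62351167/108608 ≈ 574.09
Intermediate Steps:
k(a, m) = 5*a
q(S, N) = 15 + S
T(V) = 64
(q(124, 50) + k(100, -145))/(-40728) + 36743/T(-150) = ((15 + 124) + 5*100)/(-40728) + 36743/64 = (139 + 500)*(-1/40728) + 36743*(1/64) = 639*(-1/40728) + 36743/64 = -213/13576 + 36743/64 = 62351167/108608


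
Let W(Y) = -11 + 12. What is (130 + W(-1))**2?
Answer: 17161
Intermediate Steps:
W(Y) = 1
(130 + W(-1))**2 = (130 + 1)**2 = 131**2 = 17161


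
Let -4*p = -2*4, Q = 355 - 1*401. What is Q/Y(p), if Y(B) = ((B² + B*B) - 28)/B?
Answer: 23/5 ≈ 4.6000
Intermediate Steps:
Q = -46 (Q = 355 - 401 = -46)
p = 2 (p = -(-1)*4/2 = -¼*(-8) = 2)
Y(B) = (-28 + 2*B²)/B (Y(B) = ((B² + B²) - 28)/B = (2*B² - 28)/B = (-28 + 2*B²)/B)
Q/Y(p) = -46/(-28/2 + 2*2) = -46/(-28*½ + 4) = -46/(-14 + 4) = -46/(-10) = -46*(-⅒) = 23/5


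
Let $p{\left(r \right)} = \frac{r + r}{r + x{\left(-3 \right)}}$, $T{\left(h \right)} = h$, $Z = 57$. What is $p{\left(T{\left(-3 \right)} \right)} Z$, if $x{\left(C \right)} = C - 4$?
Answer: $\frac{171}{5} \approx 34.2$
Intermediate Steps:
$x{\left(C \right)} = -4 + C$
$p{\left(r \right)} = \frac{2 r}{-7 + r}$ ($p{\left(r \right)} = \frac{r + r}{r - 7} = \frac{2 r}{r - 7} = \frac{2 r}{-7 + r}$)
$p{\left(T{\left(-3 \right)} \right)} Z = 2 \left(-3\right) \frac{1}{-7 - 3} \cdot 57 = 2 \left(-3\right) \frac{1}{-10} \cdot 57 = 2 \left(-3\right) \left(- \frac{1}{10}\right) 57 = \frac{3}{5} \cdot 57 = \frac{171}{5}$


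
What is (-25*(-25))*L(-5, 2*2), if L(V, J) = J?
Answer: 2500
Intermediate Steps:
(-25*(-25))*L(-5, 2*2) = (-25*(-25))*(2*2) = 625*4 = 2500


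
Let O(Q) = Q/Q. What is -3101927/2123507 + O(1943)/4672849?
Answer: -14494834356516/9922827561443 ≈ -1.4608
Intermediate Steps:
O(Q) = 1
-3101927/2123507 + O(1943)/4672849 = -3101927/2123507 + 1/4672849 = -14494834356516/9922827561443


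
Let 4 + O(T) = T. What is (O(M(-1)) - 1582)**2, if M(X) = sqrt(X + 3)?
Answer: (1586 - sqrt(2))**2 ≈ 2.5109e+6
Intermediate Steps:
M(X) = sqrt(3 + X)
O(T) = -4 + T
(O(M(-1)) - 1582)**2 = ((-4 + sqrt(3 - 1)) - 1582)**2 = ((-4 + sqrt(2)) - 1582)**2 = (-1586 + sqrt(2))**2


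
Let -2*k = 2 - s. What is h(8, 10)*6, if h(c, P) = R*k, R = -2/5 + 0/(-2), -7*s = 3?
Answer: 102/35 ≈ 2.9143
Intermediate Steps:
s = -3/7 (s = -⅐*3 = -3/7 ≈ -0.42857)
k = -17/14 (k = -(2 - 1*(-3/7))/2 = -(2 + 3/7)/2 = -½*17/7 = -17/14 ≈ -1.2143)
R = -⅖ (R = -2*⅕ + 0*(-½) = -⅖ + 0 = -⅖ ≈ -0.40000)
h(c, P) = 17/35 (h(c, P) = -⅖*(-17/14) = 17/35)
h(8, 10)*6 = (17/35)*6 = 102/35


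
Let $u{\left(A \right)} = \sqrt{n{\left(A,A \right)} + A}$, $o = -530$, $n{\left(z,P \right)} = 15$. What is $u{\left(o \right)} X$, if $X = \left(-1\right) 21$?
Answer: $- 21 i \sqrt{515} \approx - 476.57 i$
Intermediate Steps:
$X = -21$
$u{\left(A \right)} = \sqrt{15 + A}$
$u{\left(o \right)} X = \sqrt{15 - 530} \left(-21\right) = \sqrt{-515} \left(-21\right) = i \sqrt{515} \left(-21\right) = - 21 i \sqrt{515}$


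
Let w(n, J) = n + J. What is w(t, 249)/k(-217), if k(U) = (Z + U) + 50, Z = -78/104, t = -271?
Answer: 8/61 ≈ 0.13115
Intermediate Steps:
Z = -¾ (Z = -78*1/104 = -¾ ≈ -0.75000)
w(n, J) = J + n
k(U) = 197/4 + U (k(U) = (-¾ + U) + 50 = 197/4 + U)
w(t, 249)/k(-217) = (249 - 271)/(197/4 - 217) = -22/(-671/4) = -22*(-4/671) = 8/61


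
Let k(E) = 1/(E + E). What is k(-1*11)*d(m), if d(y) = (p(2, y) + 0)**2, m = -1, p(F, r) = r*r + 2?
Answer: -9/22 ≈ -0.40909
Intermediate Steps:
p(F, r) = 2 + r**2 (p(F, r) = r**2 + 2 = 2 + r**2)
d(y) = (2 + y**2)**2 (d(y) = ((2 + y**2) + 0)**2 = (2 + y**2)**2)
k(E) = 1/(2*E)
k(-1*11)*d(m) = (1/(2*((-1*11))))*(2 + (-1)**2)**2 = ((1/2)/(-11))*(2 + 1)**2 = ((1/2)*(-1/11))*3**2 = -1/22*9 = -9/22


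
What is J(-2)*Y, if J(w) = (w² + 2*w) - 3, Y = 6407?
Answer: -19221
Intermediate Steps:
J(w) = -3 + w² + 2*w
J(-2)*Y = (-3 + (-2)² + 2*(-2))*6407 = (-3 + 4 - 4)*6407 = -3*6407 = -19221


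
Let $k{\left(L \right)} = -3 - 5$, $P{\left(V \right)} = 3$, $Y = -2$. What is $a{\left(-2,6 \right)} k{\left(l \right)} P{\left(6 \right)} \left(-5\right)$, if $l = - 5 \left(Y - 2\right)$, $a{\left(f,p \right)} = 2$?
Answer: $240$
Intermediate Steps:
$l = 20$ ($l = - 5 \left(-2 - 2\right) = \left(-5\right) \left(-4\right) = 20$)
$k{\left(L \right)} = -8$
$a{\left(-2,6 \right)} k{\left(l \right)} P{\left(6 \right)} \left(-5\right) = 2 \left(\left(-8\right) 3\right) \left(-5\right) = 2 \left(-24\right) \left(-5\right) = \left(-48\right) \left(-5\right) = 240$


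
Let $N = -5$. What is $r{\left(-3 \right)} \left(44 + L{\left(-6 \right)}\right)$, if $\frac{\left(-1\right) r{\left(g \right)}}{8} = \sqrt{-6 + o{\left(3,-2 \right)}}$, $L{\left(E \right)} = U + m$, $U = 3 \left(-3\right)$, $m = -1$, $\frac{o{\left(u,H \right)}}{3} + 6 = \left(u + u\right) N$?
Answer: $- 272 i \sqrt{114} \approx - 2904.2 i$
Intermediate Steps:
$o{\left(u,H \right)} = -18 - 30 u$ ($o{\left(u,H \right)} = -18 + 3 \left(u + u\right) \left(-5\right) = -18 + 3 \cdot 2 u \left(-5\right) = -18 + 3 \left(- 10 u\right) = -18 - 30 u$)
$U = -9$
$L{\left(E \right)} = -10$ ($L{\left(E \right)} = -9 - 1 = -10$)
$r{\left(g \right)} = - 8 i \sqrt{114}$ ($r{\left(g \right)} = - 8 \sqrt{-6 - 108} = - 8 \sqrt{-114} = - 8 i \sqrt{114}$)
$r{\left(-3 \right)} \left(44 + L{\left(-6 \right)}\right) = - 8 i \sqrt{114} \left(44 - 10\right) = - 8 i \sqrt{114} \cdot 34 = - 272 i \sqrt{114}$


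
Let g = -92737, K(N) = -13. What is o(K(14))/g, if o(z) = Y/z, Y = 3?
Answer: 3/1205581 ≈ 2.4884e-6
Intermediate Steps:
o(z) = 3/z
o(K(14))/g = (3/(-13))/(-92737) = (3*(-1/13))*(-1/92737) = -3/13*(-1/92737) = 3/1205581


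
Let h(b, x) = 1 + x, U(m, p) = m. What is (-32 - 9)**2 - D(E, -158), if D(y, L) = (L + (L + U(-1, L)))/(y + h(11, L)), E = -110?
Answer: 448510/267 ≈ 1679.8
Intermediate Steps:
D(y, L) = (-1 + 2*L)/(1 + L + y) (D(y, L) = (L + (L - 1))/(y + (1 + L)) = (L + (-1 + L))/(1 + L + y) = (-1 + 2*L)/(1 + L + y))
(-32 - 9)**2 - D(E, -158) = (-32 - 9)**2 - (-1 + 2*(-158))/(1 - 158 - 110) = (-41)**2 - (-1 - 316)/(-267) = 1681 - (-1)*(-317)/267 = 1681 - 1*317/267 = 1681 - 317/267 = 448510/267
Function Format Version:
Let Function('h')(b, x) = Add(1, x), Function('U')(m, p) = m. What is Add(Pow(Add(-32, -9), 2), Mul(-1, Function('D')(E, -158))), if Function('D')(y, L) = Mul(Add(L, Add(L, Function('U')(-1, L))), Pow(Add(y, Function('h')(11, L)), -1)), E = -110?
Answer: Rational(448510, 267) ≈ 1679.8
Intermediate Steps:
Function('D')(y, L) = Mul(Pow(Add(1, L, y), -1), Add(-1, Mul(2, L))) (Function('D')(y, L) = Mul(Add(L, Add(L, -1)), Pow(Add(y, Add(1, L)), -1)) = Mul(Add(L, Add(-1, L)), Pow(Add(1, L, y), -1)) = Mul(Add(-1, Mul(2, L)), Pow(Add(1, L, y), -1)) = Mul(Pow(Add(1, L, y), -1), Add(-1, Mul(2, L))))
Add(Pow(Add(-32, -9), 2), Mul(-1, Function('D')(E, -158))) = Add(Pow(Add(-32, -9), 2), Mul(-1, Mul(Pow(Add(1, -158, -110), -1), Add(-1, Mul(2, -158))))) = Add(Pow(-41, 2), Mul(-1, Mul(Pow(-267, -1), Add(-1, -316)))) = Add(1681, Mul(-1, Mul(Rational(-1, 267), -317))) = Add(1681, Mul(-1, Rational(317, 267))) = Add(1681, Rational(-317, 267)) = Rational(448510, 267)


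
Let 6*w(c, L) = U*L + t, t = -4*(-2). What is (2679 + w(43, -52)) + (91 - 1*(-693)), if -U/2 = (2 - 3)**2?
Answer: 10445/3 ≈ 3481.7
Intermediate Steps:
U = -2 (U = -2*(2 - 3)**2 = -2*(-1)**2 = -2*1 = -2)
t = 8
w(c, L) = 4/3 - L/3 (w(c, L) = (-2*L + 8)/6 = (8 - 2*L)/6 = 4/3 - L/3)
(2679 + w(43, -52)) + (91 - 1*(-693)) = (2679 + (4/3 - 1/3*(-52))) + (91 - 1*(-693)) = (2679 + (4/3 + 52/3)) + (91 + 693) = (2679 + 56/3) + 784 = 8093/3 + 784 = 10445/3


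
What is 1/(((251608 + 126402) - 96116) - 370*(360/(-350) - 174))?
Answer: 7/2426582 ≈ 2.8847e-6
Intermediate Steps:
1/(((251608 + 126402) - 96116) - 370*(360/(-350) - 174)) = 1/((378010 - 96116) - 370*(360*(-1/350) - 174)) = 1/(281894 - 370*(-36/35 - 174)) = 1/(281894 - 370*(-6126/35)) = 1/(281894 + 453324/7) = 1/(2426582/7) = 7/2426582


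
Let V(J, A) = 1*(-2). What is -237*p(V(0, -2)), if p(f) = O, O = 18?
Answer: -4266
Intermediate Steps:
V(J, A) = -2
p(f) = 18
-237*p(V(0, -2)) = -237*18 = -4266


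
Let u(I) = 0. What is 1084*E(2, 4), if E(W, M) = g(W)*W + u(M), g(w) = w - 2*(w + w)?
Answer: -13008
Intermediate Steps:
g(w) = -3*w (g(w) = w - 4*w = -3*w)
E(W, M) = -3*W² (E(W, M) = (-3*W)*W + 0 = -3*W² + 0 = -3*W²)
1084*E(2, 4) = 1084*(-3*2²) = 1084*(-3*4) = 1084*(-12) = -13008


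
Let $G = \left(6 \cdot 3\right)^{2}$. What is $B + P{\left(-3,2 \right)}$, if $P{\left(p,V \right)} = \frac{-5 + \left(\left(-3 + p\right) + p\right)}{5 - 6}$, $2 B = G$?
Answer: $176$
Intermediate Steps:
$G = 324$ ($G = 18^{2} = 324$)
$B = 162$ ($B = \frac{1}{2} \cdot 324 = 162$)
$P{\left(p,V \right)} = 8 - 2 p$ ($P{\left(p,V \right)} = \frac{-5 + \left(-3 + 2 p\right)}{-1} = \left(-8 + 2 p\right) \left(-1\right) = 8 - 2 p$)
$B + P{\left(-3,2 \right)} = 162 + \left(8 - -6\right) = 162 + \left(8 + 6\right) = 162 + 14 = 176$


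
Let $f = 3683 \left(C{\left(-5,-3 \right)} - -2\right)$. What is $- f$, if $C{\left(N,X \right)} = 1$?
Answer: $-11049$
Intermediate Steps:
$f = 11049$ ($f = 3683 \left(1 - -2\right) = 3683 \left(1 + 2\right) = 3683 \cdot 3 = 11049$)
$- f = \left(-1\right) 11049 = -11049$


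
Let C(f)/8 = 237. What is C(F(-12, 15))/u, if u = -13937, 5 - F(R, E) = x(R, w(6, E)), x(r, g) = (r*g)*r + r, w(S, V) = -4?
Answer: -1896/13937 ≈ -0.13604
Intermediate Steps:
x(r, g) = r + g*r² (x(r, g) = (g*r)*r + r = g*r² + r = r + g*r²)
F(R, E) = 5 - R*(1 - 4*R)
C(f) = 1896 (C(f) = 8*237 = 1896)
C(F(-12, 15))/u = 1896/(-13937) = 1896*(-1/13937) = -1896/13937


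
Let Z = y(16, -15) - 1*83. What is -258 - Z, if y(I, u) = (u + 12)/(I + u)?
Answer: -172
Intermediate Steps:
y(I, u) = (12 + u)/(I + u)
Z = -86 (Z = (12 - 15)/(16 - 15) - 1*83 = -3/1 - 83 = 1*(-3) - 83 = -3 - 83 = -86)
-258 - Z = -258 - 1*(-86) = -258 + 86 = -172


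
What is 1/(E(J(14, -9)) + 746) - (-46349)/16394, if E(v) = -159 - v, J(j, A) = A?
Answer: 13820199/4885412 ≈ 2.8289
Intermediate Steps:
1/(E(J(14, -9)) + 746) - (-46349)/16394 = 1/((-159 - 1*(-9)) + 746) - (-46349)/16394 = 1/((-159 + 9) + 746) - (-46349)/16394 = 1/(-150 + 746) - 1*(-46349/16394) = 1/596 + 46349/16394 = 13820199/4885412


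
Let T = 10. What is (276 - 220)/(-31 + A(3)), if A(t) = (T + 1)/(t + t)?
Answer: -48/25 ≈ -1.9200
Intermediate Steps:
A(t) = 11/(2*t) (A(t) = (10 + 1)/(t + t) = 11/((2*t)) = 11*(1/(2*t)) = 11/(2*t))
(276 - 220)/(-31 + A(3)) = (276 - 220)/(-31 + (11/2)/3) = 56/(-31 + (11/2)*(⅓)) = 56/(-31 + 11/6) = 56/(-175/6) = 56*(-6/175) = -48/25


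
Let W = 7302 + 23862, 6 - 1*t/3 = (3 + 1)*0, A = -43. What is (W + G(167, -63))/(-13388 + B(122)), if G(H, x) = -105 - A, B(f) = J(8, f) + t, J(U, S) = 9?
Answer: -31102/13361 ≈ -2.3278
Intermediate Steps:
t = 18 (t = 18 - 3*(3 + 1)*0 = 18 - 12*0 = 18 - 3*0 = 18 + 0 = 18)
W = 31164
B(f) = 27 (B(f) = 9 + 18 = 27)
G(H, x) = -62 (G(H, x) = -105 - 1*(-43) = -105 + 43 = -62)
(W + G(167, -63))/(-13388 + B(122)) = (31164 - 62)/(-13388 + 27) = 31102/(-13361) = 31102*(-1/13361) = -31102/13361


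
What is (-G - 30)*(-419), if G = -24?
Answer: 2514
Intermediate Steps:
(-G - 30)*(-419) = (-1*(-24) - 30)*(-419) = (24 - 30)*(-419) = -6*(-419) = 2514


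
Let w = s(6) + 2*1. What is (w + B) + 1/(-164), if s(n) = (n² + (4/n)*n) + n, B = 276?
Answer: 53135/164 ≈ 323.99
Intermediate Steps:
s(n) = 4 + n + n² (s(n) = (n² + 4) + n = (4 + n²) + n = 4 + n + n²)
w = 48 (w = (4 + 6 + 6²) + 2*1 = (4 + 6 + 36) + 2 = 46 + 2 = 48)
(w + B) + 1/(-164) = (48 + 276) + 1/(-164) = 324 - 1/164 = 53135/164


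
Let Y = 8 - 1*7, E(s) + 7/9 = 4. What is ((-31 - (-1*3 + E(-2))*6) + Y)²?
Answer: 8836/9 ≈ 981.78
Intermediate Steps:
E(s) = 29/9 (E(s) = -7/9 + 4 = 29/9)
Y = 1 (Y = 8 - 7 = 1)
((-31 - (-1*3 + E(-2))*6) + Y)² = ((-31 - (-1*3 + 29/9)*6) + 1)² = ((-31 - (-3 + 29/9)*6) + 1)² = ((-31 - 2*6/9) + 1)² = ((-31 - 1*4/3) + 1)² = ((-31 - 4/3) + 1)² = (-97/3 + 1)² = (-94/3)² = 8836/9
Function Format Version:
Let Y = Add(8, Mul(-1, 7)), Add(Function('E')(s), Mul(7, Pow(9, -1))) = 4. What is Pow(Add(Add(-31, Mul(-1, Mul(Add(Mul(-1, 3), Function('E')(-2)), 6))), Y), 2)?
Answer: Rational(8836, 9) ≈ 981.78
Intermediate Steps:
Function('E')(s) = Rational(29, 9) (Function('E')(s) = Add(Rational(-7, 9), 4) = Rational(29, 9))
Y = 1 (Y = Add(8, -7) = 1)
Pow(Add(Add(-31, Mul(-1, Mul(Add(Mul(-1, 3), Function('E')(-2)), 6))), Y), 2) = Pow(Add(Add(-31, Mul(-1, Mul(Add(Mul(-1, 3), Rational(29, 9)), 6))), 1), 2) = Pow(Add(Add(-31, Mul(-1, Mul(Add(-3, Rational(29, 9)), 6))), 1), 2) = Pow(Add(Add(-31, Mul(-1, Mul(Rational(2, 9), 6))), 1), 2) = Pow(Add(Add(-31, Mul(-1, Rational(4, 3))), 1), 2) = Pow(Add(Add(-31, Rational(-4, 3)), 1), 2) = Pow(Add(Rational(-97, 3), 1), 2) = Pow(Rational(-94, 3), 2) = Rational(8836, 9)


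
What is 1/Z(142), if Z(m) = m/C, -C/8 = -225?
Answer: 900/71 ≈ 12.676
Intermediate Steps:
C = 1800 (C = -8*(-225) = 1800)
Z(m) = m/1800
1/Z(142) = 1/((1/1800)*142) = 1/(71/900) = 900/71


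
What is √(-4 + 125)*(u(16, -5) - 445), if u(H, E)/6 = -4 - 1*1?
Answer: -5225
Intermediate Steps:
u(H, E) = -30 (u(H, E) = 6*(-4 - 1*1) = 6*(-4 - 1) = 6*(-5) = -30)
√(-4 + 125)*(u(16, -5) - 445) = √(-4 + 125)*(-30 - 445) = √121*(-475) = 11*(-475) = -5225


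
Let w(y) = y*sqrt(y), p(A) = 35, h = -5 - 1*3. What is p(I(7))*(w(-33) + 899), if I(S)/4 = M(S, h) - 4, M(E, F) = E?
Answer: 31465 - 1155*I*sqrt(33) ≈ 31465.0 - 6635.0*I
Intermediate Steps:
h = -8 (h = -5 - 3 = -8)
I(S) = -16 + 4*S (I(S) = 4*(S - 4) = 4*(-4 + S) = -16 + 4*S)
w(y) = y**(3/2)
p(I(7))*(w(-33) + 899) = 35*((-33)**(3/2) + 899) = 35*(-33*I*sqrt(33) + 899) = 35*(899 - 33*I*sqrt(33)) = 31465 - 1155*I*sqrt(33)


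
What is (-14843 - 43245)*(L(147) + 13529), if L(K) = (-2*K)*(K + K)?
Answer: 4235021816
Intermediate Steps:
L(K) = -4*K² (L(K) = (-2*K)*(2*K) = -4*K²)
(-14843 - 43245)*(L(147) + 13529) = (-14843 - 43245)*(-4*147² + 13529) = -58088*(-4*21609 + 13529) = -58088*(-86436 + 13529) = -58088*(-72907) = 4235021816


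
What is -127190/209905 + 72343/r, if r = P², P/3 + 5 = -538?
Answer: -64466288275/111402502821 ≈ -0.57868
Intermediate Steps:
P = -1629 (P = -15 + 3*(-538) = -15 - 1614 = -1629)
r = 2653641 (r = (-1629)² = 2653641)
-127190/209905 + 72343/r = -127190/209905 + 72343/2653641 = -127190*1/209905 + 72343*(1/2653641) = -25438/41981 + 72343/2653641 = -64466288275/111402502821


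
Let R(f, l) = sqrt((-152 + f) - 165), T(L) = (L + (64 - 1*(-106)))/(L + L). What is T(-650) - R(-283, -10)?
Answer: 24/65 - 10*I*sqrt(6) ≈ 0.36923 - 24.495*I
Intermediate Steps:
T(L) = (170 + L)/(2*L) (T(L) = (L + (64 + 106))/((2*L)) = (L + 170)*(1/(2*L)) = (170 + L)*(1/(2*L)) = (170 + L)/(2*L))
R(f, l) = sqrt(-317 + f)
T(-650) - R(-283, -10) = (1/2)*(170 - 650)/(-650) - sqrt(-317 - 283) = (1/2)*(-1/650)*(-480) - sqrt(-600) = 24/65 - 10*I*sqrt(6)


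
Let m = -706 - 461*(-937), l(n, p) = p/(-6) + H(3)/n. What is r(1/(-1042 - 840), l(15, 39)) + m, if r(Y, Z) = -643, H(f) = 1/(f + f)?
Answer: 430608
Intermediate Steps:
H(f) = 1/(2*f)
l(n, p) = -p/6 + 1/(6*n) (l(n, p) = p/(-6) + ((½)/3)/n = p*(-⅙) + ((½)*(⅓))/n = -p/6 + 1/(6*n))
m = 431251 (m = -706 + 431957 = 431251)
r(1/(-1042 - 840), l(15, 39)) + m = -643 + 431251 = 430608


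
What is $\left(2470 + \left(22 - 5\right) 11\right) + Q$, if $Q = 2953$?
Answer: $5610$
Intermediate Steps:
$\left(2470 + \left(22 - 5\right) 11\right) + Q = \left(2470 + \left(22 - 5\right) 11\right) + 2953 = \left(2470 + 17 \cdot 11\right) + 2953 = \left(2470 + 187\right) + 2953 = 2657 + 2953 = 5610$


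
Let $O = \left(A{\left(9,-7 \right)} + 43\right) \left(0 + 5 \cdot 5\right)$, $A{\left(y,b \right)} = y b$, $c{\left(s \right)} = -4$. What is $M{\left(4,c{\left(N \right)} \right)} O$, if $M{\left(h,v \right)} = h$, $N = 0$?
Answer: $-2000$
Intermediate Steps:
$A{\left(y,b \right)} = b y$
$O = -500$ ($O = \left(\left(-7\right) 9 + 43\right) \left(0 + 5 \cdot 5\right) = \left(-63 + 43\right) \left(0 + 25\right) = \left(-20\right) 25 = -500$)
$M{\left(4,c{\left(N \right)} \right)} O = 4 \left(-500\right) = -2000$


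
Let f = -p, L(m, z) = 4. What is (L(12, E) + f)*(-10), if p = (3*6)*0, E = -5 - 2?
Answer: -40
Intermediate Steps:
E = -7
p = 0 (p = 18*0 = 0)
f = 0 (f = -1*0 = 0)
(L(12, E) + f)*(-10) = (4 + 0)*(-10) = 4*(-10) = -40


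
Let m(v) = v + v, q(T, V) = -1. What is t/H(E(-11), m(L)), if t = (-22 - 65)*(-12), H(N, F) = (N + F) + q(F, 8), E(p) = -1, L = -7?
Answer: -261/4 ≈ -65.250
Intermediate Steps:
m(v) = 2*v
H(N, F) = -1 + F + N (H(N, F) = (N + F) - 1 = (F + N) - 1 = -1 + F + N)
t = 1044 (t = -87*(-12) = 1044)
t/H(E(-11), m(L)) = 1044/(-1 + 2*(-7) - 1) = 1044/(-1 - 14 - 1) = 1044/(-16) = 1044*(-1/16) = -261/4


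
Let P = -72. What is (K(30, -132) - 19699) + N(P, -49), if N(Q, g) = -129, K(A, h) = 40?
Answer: -19788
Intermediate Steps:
(K(30, -132) - 19699) + N(P, -49) = (40 - 19699) - 129 = -19659 - 129 = -19788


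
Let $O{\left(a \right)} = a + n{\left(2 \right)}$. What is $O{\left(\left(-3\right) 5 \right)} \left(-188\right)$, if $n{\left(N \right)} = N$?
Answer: $2444$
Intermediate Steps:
$O{\left(a \right)} = 2 + a$ ($O{\left(a \right)} = a + 2 = 2 + a$)
$O{\left(\left(-3\right) 5 \right)} \left(-188\right) = \left(2 - 15\right) \left(-188\right) = \left(-13\right) \left(-188\right) = 2444$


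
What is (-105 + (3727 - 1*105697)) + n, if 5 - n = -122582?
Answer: 20512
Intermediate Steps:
n = 122587 (n = 5 - 1*(-122582) = 5 + 122582 = 122587)
(-105 + (3727 - 1*105697)) + n = (-105 + (3727 - 1*105697)) + 122587 = (-105 + (3727 - 105697)) + 122587 = (-105 - 101970) + 122587 = -102075 + 122587 = 20512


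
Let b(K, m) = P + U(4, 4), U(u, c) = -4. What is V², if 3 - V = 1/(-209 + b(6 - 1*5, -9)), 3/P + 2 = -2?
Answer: 6599761/731025 ≈ 9.0281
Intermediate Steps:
P = -¾ (P = 3/(-2 - 2) = 3/(-4) = 3*(-¼) = -¾ ≈ -0.75000)
b(K, m) = -19/4 (b(K, m) = -¾ - 4 = -19/4)
V = 2569/855 (V = 3 - 1/(-209 - 19/4) = 3 - 1/(-855/4) = 3 - 1*(-4/855) = 3 + 4/855 = 2569/855 ≈ 3.0047)
V² = (2569/855)² = 6599761/731025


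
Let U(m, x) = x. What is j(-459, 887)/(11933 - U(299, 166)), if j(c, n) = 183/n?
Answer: 183/10437329 ≈ 1.7533e-5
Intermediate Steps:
j(-459, 887)/(11933 - U(299, 166)) = (183/887)/(11933 - 1*166) = (183*(1/887))/(11933 - 166) = (183/887)/11767 = (183/887)*(1/11767) = 183/10437329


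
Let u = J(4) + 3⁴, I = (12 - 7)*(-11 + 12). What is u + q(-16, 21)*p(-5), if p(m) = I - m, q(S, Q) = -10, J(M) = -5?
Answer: -24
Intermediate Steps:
I = 5 (I = 5*1 = 5)
p(m) = 5 - m
u = 76 (u = -5 + 3⁴ = -5 + 81 = 76)
u + q(-16, 21)*p(-5) = 76 - 10*(5 - 1*(-5)) = 76 - 10*(5 + 5) = 76 - 10*10 = 76 - 100 = -24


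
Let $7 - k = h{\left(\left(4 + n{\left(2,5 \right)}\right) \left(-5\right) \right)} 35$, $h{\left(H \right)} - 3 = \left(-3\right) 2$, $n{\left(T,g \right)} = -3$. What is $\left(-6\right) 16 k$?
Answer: $-10752$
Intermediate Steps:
$h{\left(H \right)} = -3$ ($h{\left(H \right)} = 3 - 6 = -3$)
$k = 112$ ($k = 7 - \left(-3\right) 35 = 7 - -105 = 7 + 105 = 112$)
$\left(-6\right) 16 k = \left(-6\right) 16 \cdot 112 = \left(-96\right) 112 = -10752$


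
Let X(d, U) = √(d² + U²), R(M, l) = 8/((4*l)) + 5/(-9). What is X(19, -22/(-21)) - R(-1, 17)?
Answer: 67/153 + √159685/21 ≈ 19.467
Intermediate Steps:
R(M, l) = -5/9 + 2/l (R(M, l) = 8*(1/(4*l)) + 5*(-⅑) = 2/l - 5/9 = -5/9 + 2/l)
X(d, U) = √(U² + d²)
X(19, -22/(-21)) - R(-1, 17) = √((-22/(-21))² + 19²) - (-5/9 + 2/17) = √((-22*(-1/21))² + 361) - (-5/9 + 2*(1/17)) = √((22/21)² + 361) - (-5/9 + 2/17) = √(484/441 + 361) - 1*(-67/153) = √(159685/441) + 67/153 = √159685/21 + 67/153 = 67/153 + √159685/21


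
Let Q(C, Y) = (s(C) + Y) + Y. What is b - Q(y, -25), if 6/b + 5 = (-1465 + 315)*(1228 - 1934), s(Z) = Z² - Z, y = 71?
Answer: -3994523394/811895 ≈ -4920.0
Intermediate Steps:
Q(C, Y) = 2*Y + C*(-1 + C) (Q(C, Y) = (C*(-1 + C) + Y) + Y = (Y + C*(-1 + C)) + Y = 2*Y + C*(-1 + C))
b = 6/811895 (b = 6/(-5 + (-1465 + 315)*(1228 - 1934)) = 6/(-5 - 1150*(-706)) = 6/(-5 + 811900) = 6/811895 ≈ 7.3901e-6)
b - Q(y, -25) = 6/811895 - (2*(-25) + 71*(-1 + 71)) = 6/811895 - (-50 + 71*70) = 6/811895 - (-50 + 4970) = 6/811895 - 1*4920 = 6/811895 - 4920 = -3994523394/811895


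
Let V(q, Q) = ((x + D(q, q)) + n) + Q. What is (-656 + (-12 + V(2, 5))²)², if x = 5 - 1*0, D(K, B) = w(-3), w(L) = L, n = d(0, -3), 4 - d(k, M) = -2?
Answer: 429025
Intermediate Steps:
d(k, M) = 6 (d(k, M) = 4 - 1*(-2) = 4 + 2 = 6)
n = 6
D(K, B) = -3
x = 5 (x = 5 + 0 = 5)
V(q, Q) = 8 + Q (V(q, Q) = ((5 - 3) + 6) + Q = (2 + 6) + Q = 8 + Q)
(-656 + (-12 + V(2, 5))²)² = (-656 + (-12 + (8 + 5))²)² = (-656 + (-12 + 13)²)² = (-656 + 1²)² = (-656 + 1)² = (-655)² = 429025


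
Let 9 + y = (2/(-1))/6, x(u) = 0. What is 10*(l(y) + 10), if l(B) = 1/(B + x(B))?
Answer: 1385/14 ≈ 98.929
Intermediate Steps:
y = -28/3 (y = -9 + (2/(-1))/6 = -9 + (2*(-1))*(⅙) = -9 - 2*⅙ = -9 - ⅓ = -28/3 ≈ -9.3333)
l(B) = 1/B (l(B) = 1/(B + 0) = 1/B)
10*(l(y) + 10) = 10*(1/(-28/3) + 10) = 10*(-3/28 + 10) = 10*(277/28) = 1385/14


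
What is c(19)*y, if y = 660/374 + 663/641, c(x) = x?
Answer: 579519/10897 ≈ 53.182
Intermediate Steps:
y = 30501/10897 (y = 660*(1/374) + 663*(1/641) = 30/17 + 663/641 = 30501/10897 ≈ 2.7990)
c(19)*y = 19*(30501/10897) = 579519/10897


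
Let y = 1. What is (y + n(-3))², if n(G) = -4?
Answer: 9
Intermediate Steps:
(y + n(-3))² = (1 - 4)² = (-3)² = 9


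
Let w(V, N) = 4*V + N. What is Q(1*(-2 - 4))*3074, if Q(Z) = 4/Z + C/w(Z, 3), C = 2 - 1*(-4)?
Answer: -61480/21 ≈ -2927.6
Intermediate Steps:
C = 6 (C = 2 + 4 = 6)
w(V, N) = N + 4*V
Q(Z) = 4/Z + 6/(3 + 4*Z)
Q(1*(-2 - 4))*3074 = (2*(6 + 11*(1*(-2 - 4)))/(((1*(-2 - 4)))*(3 + 4*(1*(-2 - 4)))))*3074 = (2*(6 + 11*(1*(-6)))/(((1*(-6)))*(3 + 4*(1*(-6)))))*3074 = (2*(6 + 11*(-6))/(-6*(3 + 4*(-6))))*3074 = (2*(-⅙)*(6 - 66)/(3 - 24))*3074 = (2*(-⅙)*(-60)/(-21))*3074 = (2*(-⅙)*(-1/21)*(-60))*3074 = -20/21*3074 = -61480/21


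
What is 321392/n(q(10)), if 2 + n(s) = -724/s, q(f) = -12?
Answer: 964176/175 ≈ 5509.6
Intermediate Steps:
n(s) = -2 - 724/s
321392/n(q(10)) = 321392/(-2 - 724/(-12)) = 321392/(-2 - 724*(-1/12)) = 321392/(-2 + 181/3) = 321392/(175/3) = 321392*(3/175) = 964176/175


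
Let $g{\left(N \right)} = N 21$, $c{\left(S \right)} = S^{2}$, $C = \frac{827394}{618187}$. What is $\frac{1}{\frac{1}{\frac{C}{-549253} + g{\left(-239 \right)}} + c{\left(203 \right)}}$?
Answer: $\frac{1704156602604303}{70226589097179658016} \approx 2.4267 \cdot 10^{-5}$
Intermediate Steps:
$C = \frac{827394}{618187}$ ($C = 827394 \cdot \frac{1}{618187} = \frac{827394}{618187} \approx 1.3384$)
$g{\left(N \right)} = 21 N$
$\frac{1}{\frac{1}{\frac{C}{-549253} + g{\left(-239 \right)}} + c{\left(203 \right)}} = \frac{1}{\frac{1}{\frac{827394}{618187 \left(-549253\right)} + 21 \left(-239\right)} + 203^{2}} = \frac{1}{\frac{1}{\frac{827394}{618187} \left(- \frac{1}{549253}\right) - 5019} + 41209} = \frac{1}{\frac{1}{- \frac{827394}{339541064311} - 5019} + 41209} = \frac{1}{\frac{1}{- \frac{1704156602604303}{339541064311}} + 41209} = \frac{1}{- \frac{339541064311}{1704156602604303} + 41209} = \frac{1}{\frac{70226589097179658016}{1704156602604303}} = \frac{1704156602604303}{70226589097179658016}$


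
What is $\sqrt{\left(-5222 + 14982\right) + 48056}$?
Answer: $6 \sqrt{1606} \approx 240.45$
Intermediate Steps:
$\sqrt{\left(-5222 + 14982\right) + 48056} = \sqrt{9760 + 48056} = \sqrt{57816} = 6 \sqrt{1606}$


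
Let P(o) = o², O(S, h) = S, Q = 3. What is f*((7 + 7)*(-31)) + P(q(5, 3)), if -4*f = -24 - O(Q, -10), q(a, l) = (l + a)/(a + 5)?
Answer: -146443/50 ≈ -2928.9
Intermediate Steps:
q(a, l) = (a + l)/(5 + a)
f = 27/4 (f = -(-24 - 1*3)/4 = -(-24 - 3)/4 = -¼*(-27) = 27/4 ≈ 6.7500)
f*((7 + 7)*(-31)) + P(q(5, 3)) = 27*((7 + 7)*(-31))/4 + ((5 + 3)/(5 + 5))² = 27*(14*(-31))/4 + (8/10)² = (27/4)*(-434) + ((⅒)*8)² = -5859/2 + (⅘)² = -5859/2 + 16/25 = -146443/50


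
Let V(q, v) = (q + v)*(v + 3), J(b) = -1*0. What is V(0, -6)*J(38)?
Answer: 0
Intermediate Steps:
J(b) = 0
V(q, v) = (3 + v)*(q + v) (V(q, v) = (q + v)*(3 + v) = (3 + v)*(q + v))
V(0, -6)*J(38) = ((-6)**2 + 3*0 + 3*(-6) + 0*(-6))*0 = (36 + 0 - 18 + 0)*0 = 18*0 = 0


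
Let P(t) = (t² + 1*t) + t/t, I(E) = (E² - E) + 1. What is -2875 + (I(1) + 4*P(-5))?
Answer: -2790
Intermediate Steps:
I(E) = 1 + E² - E
P(t) = 1 + t + t² (P(t) = (t² + t) + 1 = (t + t²) + 1 = 1 + t + t²)
-2875 + (I(1) + 4*P(-5)) = -2875 + ((1 + 1² - 1*1) + 4*(1 - 5 + (-5)²)) = -2875 + ((1 + 1 - 1) + 4*(1 - 5 + 25)) = -2875 + (1 + 4*21) = -2875 + (1 + 84) = -2875 + 85 = -2790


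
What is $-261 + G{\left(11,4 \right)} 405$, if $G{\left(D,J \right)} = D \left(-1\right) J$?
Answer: $-18081$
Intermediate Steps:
$G{\left(D,J \right)} = - D J$
$-261 + G{\left(11,4 \right)} 405 = -261 + \left(-1\right) 11 \cdot 4 \cdot 405 = -261 - 17820 = -18081$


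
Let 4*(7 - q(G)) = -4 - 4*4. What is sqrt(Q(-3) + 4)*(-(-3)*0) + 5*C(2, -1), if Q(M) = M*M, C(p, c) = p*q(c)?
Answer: 120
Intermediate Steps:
q(G) = 12 (q(G) = 7 - (-4 - 4*4)/4 = 7 - (-4 - 16)/4 = 7 - 1/4*(-20) = 7 + 5 = 12)
C(p, c) = 12*p (C(p, c) = p*12 = 12*p)
Q(M) = M**2
sqrt(Q(-3) + 4)*(-(-3)*0) + 5*C(2, -1) = sqrt((-3)**2 + 4)*(-(-3)*0) + 5*(12*2) = sqrt(9 + 4)*(-1*0) + 5*24 = sqrt(13)*0 + 120 = 0 + 120 = 120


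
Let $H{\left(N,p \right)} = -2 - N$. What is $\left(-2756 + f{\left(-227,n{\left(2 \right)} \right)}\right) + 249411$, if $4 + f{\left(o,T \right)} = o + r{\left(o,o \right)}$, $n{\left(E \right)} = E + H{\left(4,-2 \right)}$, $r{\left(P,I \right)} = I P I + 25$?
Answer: $-11450634$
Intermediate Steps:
$r{\left(P,I \right)} = 25 + P I^{2}$ ($r{\left(P,I \right)} = P I^{2} + 25 = 25 + P I^{2}$)
$n{\left(E \right)} = -6 + E$ ($n{\left(E \right)} = E - 6 = -6 + E$)
$f{\left(o,T \right)} = 21 + o + o^{3}$ ($f{\left(o,T \right)} = -4 + \left(o + \left(25 + o o^{2}\right)\right) = -4 + \left(o + \left(25 + o^{3}\right)\right) = -4 + \left(25 + o + o^{3}\right) = 21 + o + o^{3}$)
$\left(-2756 + f{\left(-227,n{\left(2 \right)} \right)}\right) + 249411 = \left(-2756 + \left(21 - 227 + \left(-227\right)^{3}\right)\right) + 249411 = \left(-2756 - 11697289\right) + 249411 = -11700045 + 249411 = -11450634$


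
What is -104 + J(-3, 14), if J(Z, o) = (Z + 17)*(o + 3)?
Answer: 134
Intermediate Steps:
J(Z, o) = (3 + o)*(17 + Z) (J(Z, o) = (17 + Z)*(3 + o) = (3 + o)*(17 + Z))
-104 + J(-3, 14) = -104 + (51 + 3*(-3) + 17*14 - 3*14) = -104 + (51 - 9 + 238 - 42) = -104 + 238 = 134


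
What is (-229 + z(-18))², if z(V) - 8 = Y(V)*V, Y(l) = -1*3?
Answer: 27889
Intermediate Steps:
Y(l) = -3
z(V) = 8 - 3*V
(-229 + z(-18))² = (-229 + (8 - 3*(-18)))² = (-229 + (8 + 54))² = (-229 + 62)² = (-167)² = 27889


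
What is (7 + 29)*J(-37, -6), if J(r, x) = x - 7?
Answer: -468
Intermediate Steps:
J(r, x) = -7 + x
(7 + 29)*J(-37, -6) = (7 + 29)*(-7 - 6) = 36*(-13) = -468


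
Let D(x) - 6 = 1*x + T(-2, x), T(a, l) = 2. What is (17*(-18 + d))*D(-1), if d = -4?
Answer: -2618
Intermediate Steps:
D(x) = 8 + x (D(x) = 6 + (1*x + 2) = 6 + (x + 2) = 6 + (2 + x) = 8 + x)
(17*(-18 + d))*D(-1) = (17*(-18 - 4))*(8 - 1) = (17*(-22))*7 = -374*7 = -2618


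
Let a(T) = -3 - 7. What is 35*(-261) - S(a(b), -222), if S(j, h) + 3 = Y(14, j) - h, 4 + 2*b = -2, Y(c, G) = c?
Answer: -9368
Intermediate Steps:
b = -3 (b = -2 + (½)*(-2) = -2 - 1 = -3)
a(T) = -10
S(j, h) = 11 - h (S(j, h) = -3 + (14 - h) = 11 - h)
35*(-261) - S(a(b), -222) = 35*(-261) - (11 - 1*(-222)) = -9135 - (11 + 222) = -9135 - 1*233 = -9135 - 233 = -9368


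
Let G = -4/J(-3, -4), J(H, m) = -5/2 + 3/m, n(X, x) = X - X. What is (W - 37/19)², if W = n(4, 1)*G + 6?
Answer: 5929/361 ≈ 16.424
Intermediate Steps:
n(X, x) = 0
J(H, m) = -5/2 + 3/m (J(H, m) = -5*½ + 3/m = -5/2 + 3/m)
G = 16/13 (G = -4/(-5/2 + 3/(-4)) = -4/(-5/2 + 3*(-¼)) = -4/(-5/2 - ¾) = -4/(-13/4) = -4*(-4/13) = 16/13 ≈ 1.2308)
W = 6 (W = 0*(16/13) + 6 = 0 + 6 = 6)
(W - 37/19)² = (6 - 37/19)² = (77/19)² = 5929/361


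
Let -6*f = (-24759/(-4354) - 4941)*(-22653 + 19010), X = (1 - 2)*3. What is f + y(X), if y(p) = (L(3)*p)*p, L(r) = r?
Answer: -3727684377/1244 ≈ -2.9965e+6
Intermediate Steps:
X = -3 (X = -1*3 = -3)
y(p) = 3*p² (y(p) = (3*p)*p = 3*p²)
f = -3727717965/1244 (f = -(-24759/(-4354) - 4941)*(-22653 + 19010)/6 = -(-24759*(-1/4354) - 4941)*(-3643)/6 = -(3537/622 - 4941)*(-3643)/6 = -(-1023255)*(-3643)/1244 = -⅙*11183153895/622 = -3727717965/1244 ≈ -2.9966e+6)
f + y(X) = -3727717965/1244 + 3*(-3)² = -3727717965/1244 + 3*9 = -3727717965/1244 + 27 = -3727684377/1244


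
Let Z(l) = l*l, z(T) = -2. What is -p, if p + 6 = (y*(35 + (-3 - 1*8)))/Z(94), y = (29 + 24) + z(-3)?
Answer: 12948/2209 ≈ 5.8615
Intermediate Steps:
Z(l) = l**2
y = 51 (y = (29 + 24) - 2 = 53 - 2 = 51)
p = -12948/2209 (p = -6 + (51*(35 + (-3 - 1*8)))/(94**2) = -6 + (51*(35 + (-3 - 8)))/8836 = -6 + (51*(35 - 11))*(1/8836) = -6 + (51*24)*(1/8836) = -6 + 1224*(1/8836) = -6 + 306/2209 = -12948/2209 ≈ -5.8615)
-p = -1*(-12948/2209) = 12948/2209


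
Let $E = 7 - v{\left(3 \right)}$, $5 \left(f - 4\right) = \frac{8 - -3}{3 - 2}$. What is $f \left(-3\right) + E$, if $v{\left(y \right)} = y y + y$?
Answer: $- \frac{118}{5} \approx -23.6$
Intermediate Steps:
$v{\left(y \right)} = y + y^{2}$ ($v{\left(y \right)} = y^{2} + y = y + y^{2}$)
$f = \frac{31}{5}$ ($f = 4 + \frac{\left(8 - -3\right) \frac{1}{3 - 2}}{5} = 4 + \frac{\left(8 + \left(-1 + 4\right)\right) 1^{-1}}{5} = 4 + \frac{\left(8 + 3\right) 1}{5} = 4 + \frac{11 \cdot 1}{5} = 4 + \frac{1}{5} \cdot 11 = 4 + \frac{11}{5} = \frac{31}{5} \approx 6.2$)
$E = -5$ ($E = 7 - 3 \left(1 + 3\right) = 7 - 3 \cdot 4 = 7 - 12 = -5$)
$f \left(-3\right) + E = \frac{31}{5} \left(-3\right) - 5 = - \frac{93}{5} - 5 = - \frac{118}{5}$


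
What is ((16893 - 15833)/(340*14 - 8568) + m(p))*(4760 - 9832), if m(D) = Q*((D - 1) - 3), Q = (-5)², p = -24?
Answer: 422665610/119 ≈ 3.5518e+6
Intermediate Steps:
Q = 25
m(D) = -100 + 25*D (m(D) = 25*((D - 1) - 3) = 25*((-1 + D) - 3) = 25*(-4 + D) = -100 + 25*D)
((16893 - 15833)/(340*14 - 8568) + m(p))*(4760 - 9832) = ((16893 - 15833)/(340*14 - 8568) + (-100 + 25*(-24)))*(4760 - 9832) = (1060/(4760 - 8568) + (-100 - 600))*(-5072) = (1060/(-3808) - 700)*(-5072) = (1060*(-1/3808) - 700)*(-5072) = (-265/952 - 700)*(-5072) = -666665/952*(-5072) = 422665610/119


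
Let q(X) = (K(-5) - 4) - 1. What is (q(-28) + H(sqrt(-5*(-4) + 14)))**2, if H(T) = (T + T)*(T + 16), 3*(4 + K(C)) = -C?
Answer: 346468/9 + 11648*sqrt(34)/3 ≈ 61136.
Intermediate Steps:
K(C) = -4 - C/3 (K(C) = -4 + (-C)/3 = -4 - C/3)
q(X) = -22/3 (q(X) = ((-4 - 1/3*(-5)) - 4) - 1 = ((-4 + 5/3) - 4) - 1 = (-7/3 - 4) - 1 = -19/3 - 1 = -22/3)
H(T) = 2*T*(16 + T) (H(T) = (2*T)*(16 + T) = 2*T*(16 + T))
(q(-28) + H(sqrt(-5*(-4) + 14)))**2 = (-22/3 + 2*sqrt(-5*(-4) + 14)*(16 + sqrt(-5*(-4) + 14)))**2 = (-22/3 + 2*sqrt(20 + 14)*(16 + sqrt(20 + 14)))**2 = (-22/3 + 2*sqrt(34)*(16 + sqrt(34)))**2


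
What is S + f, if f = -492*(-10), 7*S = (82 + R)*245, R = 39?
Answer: 9155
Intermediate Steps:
S = 4235 (S = ((82 + 39)*245)/7 = (121*245)/7 = (⅐)*29645 = 4235)
f = 4920 (f = -82*(-60) = 4920)
S + f = 4235 + 4920 = 9155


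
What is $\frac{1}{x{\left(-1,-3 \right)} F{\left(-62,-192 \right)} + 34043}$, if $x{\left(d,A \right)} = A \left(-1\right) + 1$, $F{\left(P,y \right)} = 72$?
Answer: $\frac{1}{34331} \approx 2.9128 \cdot 10^{-5}$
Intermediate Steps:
$x{\left(d,A \right)} = 1 - A$ ($x{\left(d,A \right)} = - A + 1 = 1 - A$)
$\frac{1}{x{\left(-1,-3 \right)} F{\left(-62,-192 \right)} + 34043} = \frac{1}{\left(1 - -3\right) 72 + 34043} = \frac{1}{\left(1 + 3\right) 72 + 34043} = \frac{1}{4 \cdot 72 + 34043} = \frac{1}{288 + 34043} = \frac{1}{34331}$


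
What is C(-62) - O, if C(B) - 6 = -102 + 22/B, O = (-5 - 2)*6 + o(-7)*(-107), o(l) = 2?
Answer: 4949/31 ≈ 159.65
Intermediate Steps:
O = -256 (O = (-5 - 2)*6 + 2*(-107) = -7*6 - 214 = -42 - 214 = -256)
C(B) = -96 + 22/B (C(B) = 6 + (-102 + 22/B) = -96 + 22/B)
C(-62) - O = (-96 + 22/(-62)) - 1*(-256) = (-96 + 22*(-1/62)) + 256 = (-96 - 11/31) + 256 = -2987/31 + 256 = 4949/31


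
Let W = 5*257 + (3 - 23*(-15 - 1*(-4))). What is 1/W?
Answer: 1/1541 ≈ 0.00064893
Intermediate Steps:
W = 1541 (W = 1285 + (3 - 23*(-15 + 4)) = 1285 + (3 - 23*(-11)) = 1285 + (3 + 253) = 1285 + 256 = 1541)
1/W = 1/1541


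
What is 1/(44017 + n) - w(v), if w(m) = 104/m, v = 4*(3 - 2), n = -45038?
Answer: -26547/1021 ≈ -26.001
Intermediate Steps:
v = 4 (v = 4*1 = 4)
1/(44017 + n) - w(v) = 1/(44017 - 45038) - 104/4 = 1/(-1021) - 104/4 = -1/1021 - 1*26 = -1/1021 - 26 = -26547/1021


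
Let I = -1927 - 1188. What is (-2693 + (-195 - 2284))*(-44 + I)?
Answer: 16338348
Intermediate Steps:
I = -3115
(-2693 + (-195 - 2284))*(-44 + I) = (-2693 + (-195 - 2284))*(-44 - 3115) = (-2693 - 2479)*(-3159) = -5172*(-3159) = 16338348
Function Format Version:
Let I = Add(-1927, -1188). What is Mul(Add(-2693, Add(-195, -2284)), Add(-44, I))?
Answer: 16338348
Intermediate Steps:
I = -3115
Mul(Add(-2693, Add(-195, -2284)), Add(-44, I)) = Mul(Add(-2693, Add(-195, -2284)), Add(-44, -3115)) = Mul(Add(-2693, -2479), -3159) = Mul(-5172, -3159) = 16338348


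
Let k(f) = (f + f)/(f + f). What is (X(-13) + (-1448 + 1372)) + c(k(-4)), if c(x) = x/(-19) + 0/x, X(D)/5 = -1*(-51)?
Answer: 3400/19 ≈ 178.95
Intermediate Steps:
X(D) = 255 (X(D) = 5*(-1*(-51)) = 5*51 = 255)
k(f) = 1 (k(f) = (2*f)/((2*f)) = (2*f)*(1/(2*f)) = 1)
c(x) = -x/19 (c(x) = x*(-1/19) + 0 = -x/19 + 0 = -x/19)
(X(-13) + (-1448 + 1372)) + c(k(-4)) = (255 + (-1448 + 1372)) - 1/19*1 = (255 - 76) - 1/19 = 179 - 1/19 = 3400/19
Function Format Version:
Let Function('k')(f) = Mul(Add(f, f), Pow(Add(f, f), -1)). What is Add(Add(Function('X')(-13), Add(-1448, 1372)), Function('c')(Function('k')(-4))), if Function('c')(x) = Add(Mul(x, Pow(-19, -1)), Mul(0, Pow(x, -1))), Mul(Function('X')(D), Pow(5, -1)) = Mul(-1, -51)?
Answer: Rational(3400, 19) ≈ 178.95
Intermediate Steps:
Function('X')(D) = 255 (Function('X')(D) = Mul(5, Mul(-1, -51)) = Mul(5, 51) = 255)
Function('k')(f) = 1 (Function('k')(f) = Mul(Mul(2, f), Pow(Mul(2, f), -1)) = Mul(Mul(2, f), Mul(Rational(1, 2), Pow(f, -1))) = 1)
Function('c')(x) = Mul(Rational(-1, 19), x) (Function('c')(x) = Add(Mul(x, Rational(-1, 19)), 0) = Add(Mul(Rational(-1, 19), x), 0) = Mul(Rational(-1, 19), x))
Add(Add(Function('X')(-13), Add(-1448, 1372)), Function('c')(Function('k')(-4))) = Add(Add(255, Add(-1448, 1372)), Mul(Rational(-1, 19), 1)) = Add(Add(255, -76), Rational(-1, 19)) = Add(179, Rational(-1, 19)) = Rational(3400, 19)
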